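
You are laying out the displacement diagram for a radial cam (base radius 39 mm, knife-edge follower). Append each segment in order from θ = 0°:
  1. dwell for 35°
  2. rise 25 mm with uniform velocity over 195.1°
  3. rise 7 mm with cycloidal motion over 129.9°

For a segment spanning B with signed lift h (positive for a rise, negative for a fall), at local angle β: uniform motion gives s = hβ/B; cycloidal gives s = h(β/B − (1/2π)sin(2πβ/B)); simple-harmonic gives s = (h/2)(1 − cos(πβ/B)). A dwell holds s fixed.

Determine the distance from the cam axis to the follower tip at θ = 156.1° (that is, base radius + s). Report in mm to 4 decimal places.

seg 1 [0°–35°] dwell: s stays 0.0000
seg 2 [35°–230.1°] uniform, h=25: θ=156.1° here. β=121.1, B=195.1. 25·121.1/195.1 = 15.5177 → s = 15.5177
radial distance = base radius + s = 39 + 15.5177 = 54.5177

54.5177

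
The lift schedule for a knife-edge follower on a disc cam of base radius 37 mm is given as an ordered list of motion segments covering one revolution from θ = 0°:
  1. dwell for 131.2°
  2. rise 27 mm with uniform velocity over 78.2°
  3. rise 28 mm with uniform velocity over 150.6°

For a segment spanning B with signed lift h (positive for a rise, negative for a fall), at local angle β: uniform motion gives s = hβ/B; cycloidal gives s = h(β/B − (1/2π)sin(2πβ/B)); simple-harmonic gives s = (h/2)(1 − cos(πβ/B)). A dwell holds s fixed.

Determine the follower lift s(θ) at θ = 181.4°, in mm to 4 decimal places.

seg 1 [0°–131.2°] dwell: s stays 0.0000
seg 2 [131.2°–209.4°] uniform, h=27: θ=181.4° here. β=50.2, B=78.2. 27·50.2/78.2 = 17.3325 → s = 17.3325

17.3325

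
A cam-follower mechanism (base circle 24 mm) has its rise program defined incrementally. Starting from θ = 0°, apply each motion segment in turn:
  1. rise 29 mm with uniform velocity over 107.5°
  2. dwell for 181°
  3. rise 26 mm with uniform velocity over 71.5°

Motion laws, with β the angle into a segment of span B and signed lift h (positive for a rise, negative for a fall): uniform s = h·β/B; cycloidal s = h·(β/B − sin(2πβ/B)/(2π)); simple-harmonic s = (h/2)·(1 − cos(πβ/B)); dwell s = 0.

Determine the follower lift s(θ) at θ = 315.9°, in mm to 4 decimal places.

seg 1 [0°–107.5°] uniform, h=29: full span → s += 29 → s = 29.0000
seg 2 [107.5°–288.5°] dwell: s stays 29.0000
seg 3 [288.5°–360°] uniform, h=26: θ=315.9° here. β=27.4, B=71.5. 26·27.4/71.5 = 9.9636 → s = 38.9636

38.9636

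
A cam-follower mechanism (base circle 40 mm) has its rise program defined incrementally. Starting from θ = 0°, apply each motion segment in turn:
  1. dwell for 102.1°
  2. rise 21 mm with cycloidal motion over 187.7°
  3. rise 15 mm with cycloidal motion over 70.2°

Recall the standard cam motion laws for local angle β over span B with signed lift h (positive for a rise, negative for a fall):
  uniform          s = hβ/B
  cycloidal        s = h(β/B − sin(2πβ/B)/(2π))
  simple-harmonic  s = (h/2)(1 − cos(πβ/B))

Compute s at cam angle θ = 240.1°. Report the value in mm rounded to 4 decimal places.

seg 1 [0°–102.1°] dwell: s stays 0.0000
seg 2 [102.1°–289.8°] cycloidal, h=21: θ=240.1° here. β=138, B=187.7. 21·(0.7352 − sin(2π·0.7352)/(2π)) = 18.7674 → s = 18.7674

18.7674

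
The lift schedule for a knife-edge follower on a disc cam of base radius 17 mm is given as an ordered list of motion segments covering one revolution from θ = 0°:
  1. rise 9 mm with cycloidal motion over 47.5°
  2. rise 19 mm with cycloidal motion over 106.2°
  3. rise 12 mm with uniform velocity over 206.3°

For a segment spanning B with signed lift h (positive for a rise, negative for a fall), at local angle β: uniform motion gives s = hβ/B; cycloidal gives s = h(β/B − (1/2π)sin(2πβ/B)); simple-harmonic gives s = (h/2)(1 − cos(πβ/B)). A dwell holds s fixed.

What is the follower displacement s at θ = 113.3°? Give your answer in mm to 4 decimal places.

seg 1 [0°–47.5°] cycloidal, h=9: full span → s += 9 → s = 9.0000
seg 2 [47.5°–153.7°] cycloidal, h=19: θ=113.3° here. β=65.8, B=106.2. 19·(0.6196 − sin(2π·0.6196)/(2π)) = 13.8364 → s = 22.8364

22.8364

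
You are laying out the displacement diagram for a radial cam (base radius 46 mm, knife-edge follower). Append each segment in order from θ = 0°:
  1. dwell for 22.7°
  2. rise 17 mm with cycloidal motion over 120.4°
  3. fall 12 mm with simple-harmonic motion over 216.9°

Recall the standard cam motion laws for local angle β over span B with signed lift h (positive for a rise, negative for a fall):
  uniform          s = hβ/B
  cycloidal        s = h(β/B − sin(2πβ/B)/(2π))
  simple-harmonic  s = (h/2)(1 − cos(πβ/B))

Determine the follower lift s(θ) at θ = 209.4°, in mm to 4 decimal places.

seg 1 [0°–22.7°] dwell: s stays 0.0000
seg 2 [22.7°–143.1°] cycloidal, h=17: full span → s += 17 → s = 17.0000
seg 3 [143.1°–360°] simple-harmonic, h=-12: θ=209.4° here. β=66.3, B=216.9. -12/2·(1 − cos(π·0.3057)) = -2.5603 → s = 14.4397

14.4397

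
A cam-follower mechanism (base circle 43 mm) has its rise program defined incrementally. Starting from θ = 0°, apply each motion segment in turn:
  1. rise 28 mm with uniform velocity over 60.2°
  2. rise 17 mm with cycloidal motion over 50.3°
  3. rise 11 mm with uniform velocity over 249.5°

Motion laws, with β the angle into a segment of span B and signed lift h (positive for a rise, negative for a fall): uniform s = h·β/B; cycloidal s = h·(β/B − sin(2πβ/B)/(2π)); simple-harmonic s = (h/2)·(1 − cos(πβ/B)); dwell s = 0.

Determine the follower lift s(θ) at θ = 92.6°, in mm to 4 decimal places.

seg 1 [0°–60.2°] uniform, h=28: full span → s += 28 → s = 28.0000
seg 2 [60.2°–110.5°] cycloidal, h=17: θ=92.6° here. β=32.4, B=50.3. 17·(0.6441 − sin(2π·0.6441)/(2π)) = 13.0791 → s = 41.0791

41.0791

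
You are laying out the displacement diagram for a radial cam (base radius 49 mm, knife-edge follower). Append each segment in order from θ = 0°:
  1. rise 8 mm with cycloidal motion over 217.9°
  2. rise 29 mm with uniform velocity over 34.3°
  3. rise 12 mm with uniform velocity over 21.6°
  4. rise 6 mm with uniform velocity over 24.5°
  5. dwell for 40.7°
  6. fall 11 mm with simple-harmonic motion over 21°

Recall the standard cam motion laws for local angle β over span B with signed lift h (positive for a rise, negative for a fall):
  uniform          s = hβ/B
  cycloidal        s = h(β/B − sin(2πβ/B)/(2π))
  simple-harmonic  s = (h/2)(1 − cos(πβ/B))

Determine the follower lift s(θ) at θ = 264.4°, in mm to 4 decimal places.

seg 1 [0°–217.9°] cycloidal, h=8: full span → s += 8 → s = 8.0000
seg 2 [217.9°–252.2°] uniform, h=29: full span → s += 29 → s = 37.0000
seg 3 [252.2°–273.8°] uniform, h=12: θ=264.4° here. β=12.2, B=21.6. 12·12.2/21.6 = 6.7778 → s = 43.7778

43.7778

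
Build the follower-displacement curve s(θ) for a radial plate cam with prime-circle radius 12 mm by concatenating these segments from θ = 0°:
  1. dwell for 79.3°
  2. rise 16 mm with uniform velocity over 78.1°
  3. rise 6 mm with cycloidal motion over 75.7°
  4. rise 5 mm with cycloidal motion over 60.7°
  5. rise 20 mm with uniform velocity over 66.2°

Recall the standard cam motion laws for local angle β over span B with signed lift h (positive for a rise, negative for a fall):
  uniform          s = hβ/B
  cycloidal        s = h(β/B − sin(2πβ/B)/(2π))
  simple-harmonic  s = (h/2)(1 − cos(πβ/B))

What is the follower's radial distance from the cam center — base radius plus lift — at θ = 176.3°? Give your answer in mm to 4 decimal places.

seg 1 [0°–79.3°] dwell: s stays 0.0000
seg 2 [79.3°–157.4°] uniform, h=16: full span → s += 16 → s = 16.0000
seg 3 [157.4°–233.1°] cycloidal, h=6: θ=176.3° here. β=18.9, B=75.7. 6·(0.2497 − sin(2π·0.2497)/(2π)) = 0.5431 → s = 16.5431
radial distance = base radius + s = 12 + 16.5431 = 28.5431

28.5431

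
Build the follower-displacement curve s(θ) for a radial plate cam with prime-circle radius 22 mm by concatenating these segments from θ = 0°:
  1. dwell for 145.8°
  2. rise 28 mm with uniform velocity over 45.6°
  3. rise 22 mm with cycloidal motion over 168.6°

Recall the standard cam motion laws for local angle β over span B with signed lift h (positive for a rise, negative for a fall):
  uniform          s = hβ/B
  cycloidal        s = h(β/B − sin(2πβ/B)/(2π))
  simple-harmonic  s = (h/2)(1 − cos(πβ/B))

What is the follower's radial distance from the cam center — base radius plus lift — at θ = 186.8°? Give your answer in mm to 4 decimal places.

seg 1 [0°–145.8°] dwell: s stays 0.0000
seg 2 [145.8°–191.4°] uniform, h=28: θ=186.8° here. β=41, B=45.6. 28·41/45.6 = 25.1754 → s = 25.1754
radial distance = base radius + s = 22 + 25.1754 = 47.1754

47.1754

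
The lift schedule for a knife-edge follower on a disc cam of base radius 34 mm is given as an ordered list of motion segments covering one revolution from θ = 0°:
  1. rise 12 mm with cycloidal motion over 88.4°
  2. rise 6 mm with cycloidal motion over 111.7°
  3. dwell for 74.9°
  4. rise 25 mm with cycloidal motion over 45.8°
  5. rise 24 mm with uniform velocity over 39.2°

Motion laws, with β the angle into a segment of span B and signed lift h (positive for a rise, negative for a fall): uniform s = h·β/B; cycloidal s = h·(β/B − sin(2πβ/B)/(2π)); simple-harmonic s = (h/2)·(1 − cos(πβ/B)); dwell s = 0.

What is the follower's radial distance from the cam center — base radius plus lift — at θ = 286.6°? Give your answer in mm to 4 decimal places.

seg 1 [0°–88.4°] cycloidal, h=12: full span → s += 12 → s = 12.0000
seg 2 [88.4°–200.1°] cycloidal, h=6: full span → s += 6 → s = 18.0000
seg 3 [200.1°–275°] dwell: s stays 18.0000
seg 4 [275°–320.8°] cycloidal, h=25: θ=286.6° here. β=11.6, B=45.8. 25·(0.2533 − sin(2π·0.2533)/(2π)) = 2.3538 → s = 20.3538
radial distance = base radius + s = 34 + 20.3538 = 54.3538

54.3538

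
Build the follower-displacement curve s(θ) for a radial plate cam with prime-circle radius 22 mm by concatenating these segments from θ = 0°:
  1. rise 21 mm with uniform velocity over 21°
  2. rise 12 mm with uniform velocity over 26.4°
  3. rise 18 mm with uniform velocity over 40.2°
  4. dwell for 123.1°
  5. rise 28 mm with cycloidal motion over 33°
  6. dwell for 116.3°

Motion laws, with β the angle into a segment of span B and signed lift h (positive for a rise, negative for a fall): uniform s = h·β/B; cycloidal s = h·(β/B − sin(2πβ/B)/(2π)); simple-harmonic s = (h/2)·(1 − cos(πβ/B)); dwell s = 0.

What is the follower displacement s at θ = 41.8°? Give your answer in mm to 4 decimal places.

seg 1 [0°–21°] uniform, h=21: full span → s += 21 → s = 21.0000
seg 2 [21°–47.4°] uniform, h=12: θ=41.8° here. β=20.8, B=26.4. 12·20.8/26.4 = 9.4545 → s = 30.4545

30.4545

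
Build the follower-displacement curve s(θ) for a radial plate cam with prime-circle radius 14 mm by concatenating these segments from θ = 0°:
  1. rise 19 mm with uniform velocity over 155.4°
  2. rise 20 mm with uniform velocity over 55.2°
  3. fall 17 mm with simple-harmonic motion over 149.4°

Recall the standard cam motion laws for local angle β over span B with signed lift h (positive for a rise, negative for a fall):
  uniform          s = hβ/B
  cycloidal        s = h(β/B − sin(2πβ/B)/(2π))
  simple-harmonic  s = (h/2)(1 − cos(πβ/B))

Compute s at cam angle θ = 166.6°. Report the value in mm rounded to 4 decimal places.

seg 1 [0°–155.4°] uniform, h=19: full span → s += 19 → s = 19.0000
seg 2 [155.4°–210.6°] uniform, h=20: θ=166.6° here. β=11.2, B=55.2. 20·11.2/55.2 = 4.0580 → s = 23.0580

23.0580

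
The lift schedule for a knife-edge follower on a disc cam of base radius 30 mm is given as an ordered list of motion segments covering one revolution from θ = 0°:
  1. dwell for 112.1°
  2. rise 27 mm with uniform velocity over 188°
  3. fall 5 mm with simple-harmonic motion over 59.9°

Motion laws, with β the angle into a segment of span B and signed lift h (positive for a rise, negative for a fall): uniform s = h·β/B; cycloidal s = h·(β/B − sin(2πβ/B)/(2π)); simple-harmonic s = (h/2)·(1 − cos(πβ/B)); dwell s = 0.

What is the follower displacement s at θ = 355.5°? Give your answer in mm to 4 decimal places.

seg 1 [0°–112.1°] dwell: s stays 0.0000
seg 2 [112.1°–300.1°] uniform, h=27: full span → s += 27 → s = 27.0000
seg 3 [300.1°–360°] simple-harmonic, h=-5: θ=355.5° here. β=55.4, B=59.9. -5/2·(1 − cos(π·0.9249)) = -4.9307 → s = 22.0693

22.0693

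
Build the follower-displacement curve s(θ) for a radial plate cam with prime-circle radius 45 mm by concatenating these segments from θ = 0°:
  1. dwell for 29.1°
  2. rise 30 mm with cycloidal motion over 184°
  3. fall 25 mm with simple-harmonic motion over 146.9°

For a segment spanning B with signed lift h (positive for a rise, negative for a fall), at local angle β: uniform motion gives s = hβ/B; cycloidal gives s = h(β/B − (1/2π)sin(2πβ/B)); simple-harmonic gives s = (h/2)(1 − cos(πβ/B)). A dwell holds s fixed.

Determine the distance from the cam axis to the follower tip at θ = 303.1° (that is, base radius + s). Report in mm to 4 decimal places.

seg 1 [0°–29.1°] dwell: s stays 0.0000
seg 2 [29.1°–213.1°] cycloidal, h=30: full span → s += 30 → s = 30.0000
seg 3 [213.1°–360°] simple-harmonic, h=-25: θ=303.1° here. β=90, B=146.9. -25/2·(1 − cos(π·0.6127)) = -16.8324 → s = 13.1676
radial distance = base radius + s = 45 + 13.1676 = 58.1676

58.1676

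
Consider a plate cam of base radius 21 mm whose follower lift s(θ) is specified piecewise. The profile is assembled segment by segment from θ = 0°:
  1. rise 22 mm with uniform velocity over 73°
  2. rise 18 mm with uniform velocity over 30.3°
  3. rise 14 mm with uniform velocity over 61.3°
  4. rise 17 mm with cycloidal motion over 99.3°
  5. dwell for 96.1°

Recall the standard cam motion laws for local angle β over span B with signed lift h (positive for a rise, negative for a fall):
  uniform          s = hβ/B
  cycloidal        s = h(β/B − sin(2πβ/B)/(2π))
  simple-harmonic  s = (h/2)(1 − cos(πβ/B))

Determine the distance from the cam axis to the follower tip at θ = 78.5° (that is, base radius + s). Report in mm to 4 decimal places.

seg 1 [0°–73°] uniform, h=22: full span → s += 22 → s = 22.0000
seg 2 [73°–103.3°] uniform, h=18: θ=78.5° here. β=5.5, B=30.3. 18·5.5/30.3 = 3.2673 → s = 25.2673
radial distance = base radius + s = 21 + 25.2673 = 46.2673

46.2673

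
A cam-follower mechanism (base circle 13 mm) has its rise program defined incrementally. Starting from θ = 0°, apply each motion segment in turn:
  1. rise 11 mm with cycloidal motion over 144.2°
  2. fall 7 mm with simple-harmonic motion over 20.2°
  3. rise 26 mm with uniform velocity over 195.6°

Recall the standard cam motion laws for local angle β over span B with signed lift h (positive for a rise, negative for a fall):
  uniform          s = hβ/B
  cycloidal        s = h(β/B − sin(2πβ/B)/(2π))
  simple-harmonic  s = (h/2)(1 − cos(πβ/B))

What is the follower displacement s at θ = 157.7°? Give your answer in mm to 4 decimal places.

seg 1 [0°–144.2°] cycloidal, h=11: full span → s += 11 → s = 11.0000
seg 2 [144.2°–164.4°] simple-harmonic, h=-7: θ=157.7° here. β=13.5, B=20.2. -7/2·(1 − cos(π·0.6683)) = -5.2657 → s = 5.7343

5.7343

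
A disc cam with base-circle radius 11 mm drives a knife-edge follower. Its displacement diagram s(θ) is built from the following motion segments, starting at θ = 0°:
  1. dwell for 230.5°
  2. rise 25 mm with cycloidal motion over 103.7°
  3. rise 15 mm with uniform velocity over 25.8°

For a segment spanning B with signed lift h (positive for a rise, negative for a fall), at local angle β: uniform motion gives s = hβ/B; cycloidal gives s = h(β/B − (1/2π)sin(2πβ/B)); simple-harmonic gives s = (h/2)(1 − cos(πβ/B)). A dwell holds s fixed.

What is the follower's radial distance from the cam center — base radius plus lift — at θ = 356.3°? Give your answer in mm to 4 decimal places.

seg 1 [0°–230.5°] dwell: s stays 0.0000
seg 2 [230.5°–334.2°] cycloidal, h=25: full span → s += 25 → s = 25.0000
seg 3 [334.2°–360°] uniform, h=15: θ=356.3° here. β=22.1, B=25.8. 15·22.1/25.8 = 12.8488 → s = 37.8488
radial distance = base radius + s = 11 + 37.8488 = 48.8488

48.8488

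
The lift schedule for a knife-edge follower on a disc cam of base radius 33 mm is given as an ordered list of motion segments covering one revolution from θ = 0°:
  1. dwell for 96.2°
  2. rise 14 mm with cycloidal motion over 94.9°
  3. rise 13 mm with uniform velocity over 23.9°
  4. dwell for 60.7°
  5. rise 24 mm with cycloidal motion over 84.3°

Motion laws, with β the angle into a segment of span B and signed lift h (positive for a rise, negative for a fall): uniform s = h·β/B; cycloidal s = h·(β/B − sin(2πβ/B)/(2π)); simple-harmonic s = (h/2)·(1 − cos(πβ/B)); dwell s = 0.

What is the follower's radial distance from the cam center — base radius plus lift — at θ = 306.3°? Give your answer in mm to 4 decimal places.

seg 1 [0°–96.2°] dwell: s stays 0.0000
seg 2 [96.2°–191.1°] cycloidal, h=14: full span → s += 14 → s = 14.0000
seg 3 [191.1°–215°] uniform, h=13: full span → s += 13 → s = 27.0000
seg 4 [215°–275.7°] dwell: s stays 27.0000
seg 5 [275.7°–360°] cycloidal, h=24: θ=306.3° here. β=30.6, B=84.3. 24·(0.3630 − sin(2π·0.3630)/(2π)) = 5.8148 → s = 32.8148
radial distance = base radius + s = 33 + 32.8148 = 65.8148

65.8148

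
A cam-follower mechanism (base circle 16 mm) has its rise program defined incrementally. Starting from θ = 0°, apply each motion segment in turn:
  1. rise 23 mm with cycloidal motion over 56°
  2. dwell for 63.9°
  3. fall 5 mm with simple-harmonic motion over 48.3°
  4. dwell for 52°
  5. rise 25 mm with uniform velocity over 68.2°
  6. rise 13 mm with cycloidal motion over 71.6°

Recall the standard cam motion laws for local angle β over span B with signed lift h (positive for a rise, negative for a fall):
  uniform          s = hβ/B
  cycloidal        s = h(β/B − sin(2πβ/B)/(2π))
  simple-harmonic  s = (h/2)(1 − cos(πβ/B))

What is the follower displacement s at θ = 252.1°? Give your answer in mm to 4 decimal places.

seg 1 [0°–56°] cycloidal, h=23: full span → s += 23 → s = 23.0000
seg 2 [56°–119.9°] dwell: s stays 23.0000
seg 3 [119.9°–168.2°] simple-harmonic, h=-5: full span → s += -5 → s = 18.0000
seg 4 [168.2°–220.2°] dwell: s stays 18.0000
seg 5 [220.2°–288.4°] uniform, h=25: θ=252.1° here. β=31.9, B=68.2. 25·31.9/68.2 = 11.6935 → s = 29.6935

29.6935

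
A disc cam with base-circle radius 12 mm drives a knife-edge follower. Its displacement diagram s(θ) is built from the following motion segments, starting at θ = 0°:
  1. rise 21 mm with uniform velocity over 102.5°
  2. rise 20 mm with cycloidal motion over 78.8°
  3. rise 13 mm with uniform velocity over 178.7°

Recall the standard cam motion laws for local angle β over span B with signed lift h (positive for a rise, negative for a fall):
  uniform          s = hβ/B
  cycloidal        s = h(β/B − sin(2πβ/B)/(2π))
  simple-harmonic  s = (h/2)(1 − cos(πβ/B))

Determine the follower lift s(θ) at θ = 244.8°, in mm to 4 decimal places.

seg 1 [0°–102.5°] uniform, h=21: full span → s += 21 → s = 21.0000
seg 2 [102.5°–181.3°] cycloidal, h=20: full span → s += 20 → s = 41.0000
seg 3 [181.3°–360°] uniform, h=13: θ=244.8° here. β=63.5, B=178.7. 13·63.5/178.7 = 4.6195 → s = 45.6195

45.6195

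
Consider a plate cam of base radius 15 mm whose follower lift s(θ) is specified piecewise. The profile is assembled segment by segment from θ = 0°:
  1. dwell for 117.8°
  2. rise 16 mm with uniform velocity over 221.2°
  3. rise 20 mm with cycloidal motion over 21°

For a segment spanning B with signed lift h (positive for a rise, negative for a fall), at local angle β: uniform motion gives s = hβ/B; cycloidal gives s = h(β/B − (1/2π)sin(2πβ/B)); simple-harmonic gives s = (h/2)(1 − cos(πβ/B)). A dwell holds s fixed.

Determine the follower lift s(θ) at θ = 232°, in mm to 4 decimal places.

seg 1 [0°–117.8°] dwell: s stays 0.0000
seg 2 [117.8°–339°] uniform, h=16: θ=232° here. β=114.2, B=221.2. 16·114.2/221.2 = 8.2604 → s = 8.2604

8.2604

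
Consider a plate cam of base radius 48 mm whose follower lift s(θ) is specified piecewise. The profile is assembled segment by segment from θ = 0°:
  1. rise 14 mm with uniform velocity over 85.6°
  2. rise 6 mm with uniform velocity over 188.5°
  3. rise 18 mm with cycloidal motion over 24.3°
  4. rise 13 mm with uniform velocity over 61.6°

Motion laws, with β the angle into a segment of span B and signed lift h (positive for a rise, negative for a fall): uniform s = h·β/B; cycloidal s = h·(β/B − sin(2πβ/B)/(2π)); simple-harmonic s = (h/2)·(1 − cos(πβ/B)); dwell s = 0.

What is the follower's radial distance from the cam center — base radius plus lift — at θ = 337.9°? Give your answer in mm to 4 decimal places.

seg 1 [0°–85.6°] uniform, h=14: full span → s += 14 → s = 14.0000
seg 2 [85.6°–274.1°] uniform, h=6: full span → s += 6 → s = 20.0000
seg 3 [274.1°–298.4°] cycloidal, h=18: full span → s += 18 → s = 38.0000
seg 4 [298.4°–360°] uniform, h=13: θ=337.9° here. β=39.5, B=61.6. 13·39.5/61.6 = 8.3360 → s = 46.3360
radial distance = base radius + s = 48 + 46.3360 = 94.3360

94.3360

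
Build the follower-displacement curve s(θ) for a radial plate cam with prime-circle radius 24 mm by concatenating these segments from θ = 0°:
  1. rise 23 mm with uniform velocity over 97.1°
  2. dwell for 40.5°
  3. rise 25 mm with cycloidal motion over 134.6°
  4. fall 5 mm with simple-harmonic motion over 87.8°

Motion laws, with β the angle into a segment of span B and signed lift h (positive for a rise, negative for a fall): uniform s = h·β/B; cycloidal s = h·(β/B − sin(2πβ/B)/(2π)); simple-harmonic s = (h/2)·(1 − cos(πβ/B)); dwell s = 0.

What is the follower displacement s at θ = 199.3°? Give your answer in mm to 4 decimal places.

seg 1 [0°–97.1°] uniform, h=23: full span → s += 23 → s = 23.0000
seg 2 [97.1°–137.6°] dwell: s stays 23.0000
seg 3 [137.6°–272.2°] cycloidal, h=25: θ=199.3° here. β=61.7, B=134.6. 25·(0.4584 − sin(2π·0.4584)/(2π)) = 10.4316 → s = 33.4316

33.4316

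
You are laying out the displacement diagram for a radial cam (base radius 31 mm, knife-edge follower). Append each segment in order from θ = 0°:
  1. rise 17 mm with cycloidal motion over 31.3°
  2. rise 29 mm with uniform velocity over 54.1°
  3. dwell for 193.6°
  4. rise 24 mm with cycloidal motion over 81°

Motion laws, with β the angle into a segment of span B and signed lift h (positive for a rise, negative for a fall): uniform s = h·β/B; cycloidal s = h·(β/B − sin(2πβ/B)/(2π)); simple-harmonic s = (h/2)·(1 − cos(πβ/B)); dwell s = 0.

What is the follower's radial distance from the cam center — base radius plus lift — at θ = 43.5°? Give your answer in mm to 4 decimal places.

seg 1 [0°–31.3°] cycloidal, h=17: full span → s += 17 → s = 17.0000
seg 2 [31.3°–85.4°] uniform, h=29: θ=43.5° here. β=12.2, B=54.1. 29·12.2/54.1 = 6.5397 → s = 23.5397
radial distance = base radius + s = 31 + 23.5397 = 54.5397

54.5397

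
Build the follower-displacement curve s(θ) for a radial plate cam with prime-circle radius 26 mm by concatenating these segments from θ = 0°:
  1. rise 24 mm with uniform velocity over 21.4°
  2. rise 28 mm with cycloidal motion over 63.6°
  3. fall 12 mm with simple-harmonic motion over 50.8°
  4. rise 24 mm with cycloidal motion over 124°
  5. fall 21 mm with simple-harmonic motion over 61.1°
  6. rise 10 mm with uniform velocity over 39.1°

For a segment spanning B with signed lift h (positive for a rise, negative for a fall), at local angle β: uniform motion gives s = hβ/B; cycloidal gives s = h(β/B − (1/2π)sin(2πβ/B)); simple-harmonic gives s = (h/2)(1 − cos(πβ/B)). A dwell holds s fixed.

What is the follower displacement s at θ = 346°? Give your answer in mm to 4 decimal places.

seg 1 [0°–21.4°] uniform, h=24: full span → s += 24 → s = 24.0000
seg 2 [21.4°–85°] cycloidal, h=28: full span → s += 28 → s = 52.0000
seg 3 [85°–135.8°] simple-harmonic, h=-12: full span → s += -12 → s = 40.0000
seg 4 [135.8°–259.8°] cycloidal, h=24: full span → s += 24 → s = 64.0000
seg 5 [259.8°–320.9°] simple-harmonic, h=-21: full span → s += -21 → s = 43.0000
seg 6 [320.9°–360°] uniform, h=10: θ=346° here. β=25.1, B=39.1. 10·25.1/39.1 = 6.4194 → s = 49.4194

49.4194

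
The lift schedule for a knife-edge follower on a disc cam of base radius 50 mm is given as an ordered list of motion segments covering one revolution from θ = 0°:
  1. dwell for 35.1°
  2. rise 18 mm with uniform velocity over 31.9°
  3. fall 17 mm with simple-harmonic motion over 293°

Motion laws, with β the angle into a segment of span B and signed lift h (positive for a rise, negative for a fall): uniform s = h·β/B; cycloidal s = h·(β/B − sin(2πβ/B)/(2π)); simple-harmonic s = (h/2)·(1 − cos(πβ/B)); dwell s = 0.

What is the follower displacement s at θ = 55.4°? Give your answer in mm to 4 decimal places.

seg 1 [0°–35.1°] dwell: s stays 0.0000
seg 2 [35.1°–67°] uniform, h=18: θ=55.4° here. β=20.3, B=31.9. 18·20.3/31.9 = 11.4545 → s = 11.4545

11.4545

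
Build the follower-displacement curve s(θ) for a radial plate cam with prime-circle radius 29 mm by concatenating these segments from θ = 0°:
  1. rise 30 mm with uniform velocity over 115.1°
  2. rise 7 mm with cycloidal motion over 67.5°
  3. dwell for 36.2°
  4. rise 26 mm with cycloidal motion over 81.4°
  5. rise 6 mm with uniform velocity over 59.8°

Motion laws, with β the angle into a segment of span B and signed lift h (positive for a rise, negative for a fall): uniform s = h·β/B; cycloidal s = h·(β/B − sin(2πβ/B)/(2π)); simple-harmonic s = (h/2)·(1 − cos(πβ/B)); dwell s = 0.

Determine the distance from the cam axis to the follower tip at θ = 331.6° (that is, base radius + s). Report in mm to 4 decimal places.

seg 1 [0°–115.1°] uniform, h=30: full span → s += 30 → s = 30.0000
seg 2 [115.1°–182.6°] cycloidal, h=7: full span → s += 7 → s = 37.0000
seg 3 [182.6°–218.8°] dwell: s stays 37.0000
seg 4 [218.8°–300.2°] cycloidal, h=26: full span → s += 26 → s = 63.0000
seg 5 [300.2°–360°] uniform, h=6: θ=331.6° here. β=31.4, B=59.8. 6·31.4/59.8 = 3.1505 → s = 66.1505
radial distance = base radius + s = 29 + 66.1505 = 95.1505

95.1505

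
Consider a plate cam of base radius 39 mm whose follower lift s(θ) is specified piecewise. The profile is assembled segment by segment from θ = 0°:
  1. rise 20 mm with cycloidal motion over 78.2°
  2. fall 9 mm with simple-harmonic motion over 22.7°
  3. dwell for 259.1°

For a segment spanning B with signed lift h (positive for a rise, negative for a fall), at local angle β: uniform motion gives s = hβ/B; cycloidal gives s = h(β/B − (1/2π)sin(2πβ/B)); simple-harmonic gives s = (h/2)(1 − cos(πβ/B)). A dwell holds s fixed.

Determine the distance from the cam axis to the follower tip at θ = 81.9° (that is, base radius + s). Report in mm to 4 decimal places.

seg 1 [0°–78.2°] cycloidal, h=20: full span → s += 20 → s = 20.0000
seg 2 [78.2°–100.9°] simple-harmonic, h=-9: θ=81.9° here. β=3.7, B=22.7. -9/2·(1 − cos(π·0.1630)) = -0.5772 → s = 19.4228
radial distance = base radius + s = 39 + 19.4228 = 58.4228

58.4228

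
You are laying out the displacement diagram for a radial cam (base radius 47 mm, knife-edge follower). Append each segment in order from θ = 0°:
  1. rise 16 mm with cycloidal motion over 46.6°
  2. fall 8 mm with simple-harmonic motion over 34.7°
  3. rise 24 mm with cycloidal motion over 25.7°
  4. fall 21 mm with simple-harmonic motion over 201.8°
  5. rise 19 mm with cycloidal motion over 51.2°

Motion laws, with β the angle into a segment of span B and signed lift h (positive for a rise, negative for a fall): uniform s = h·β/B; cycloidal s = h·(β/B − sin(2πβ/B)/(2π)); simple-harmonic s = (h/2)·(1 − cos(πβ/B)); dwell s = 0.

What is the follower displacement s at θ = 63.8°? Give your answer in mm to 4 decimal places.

seg 1 [0°–46.6°] cycloidal, h=16: full span → s += 16 → s = 16.0000
seg 2 [46.6°–81.3°] simple-harmonic, h=-8: θ=63.8° here. β=17.2, B=34.7. -8/2·(1 − cos(π·0.4957)) = -3.9457 → s = 12.0543

12.0543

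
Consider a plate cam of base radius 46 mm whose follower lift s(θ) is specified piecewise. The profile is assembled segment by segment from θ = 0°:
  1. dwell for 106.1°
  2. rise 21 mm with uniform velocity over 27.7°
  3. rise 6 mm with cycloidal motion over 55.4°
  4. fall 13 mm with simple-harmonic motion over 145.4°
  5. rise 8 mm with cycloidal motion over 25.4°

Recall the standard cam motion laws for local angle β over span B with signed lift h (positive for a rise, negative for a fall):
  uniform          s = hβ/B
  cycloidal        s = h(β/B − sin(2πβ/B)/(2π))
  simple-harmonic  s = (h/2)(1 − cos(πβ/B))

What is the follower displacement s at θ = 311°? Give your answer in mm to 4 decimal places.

seg 1 [0°–106.1°] dwell: s stays 0.0000
seg 2 [106.1°–133.8°] uniform, h=21: full span → s += 21 → s = 21.0000
seg 3 [133.8°–189.2°] cycloidal, h=6: full span → s += 6 → s = 27.0000
seg 4 [189.2°–334.6°] simple-harmonic, h=-13: θ=311° here. β=121.8, B=145.4. -13/2·(1 − cos(π·0.8377)) = -12.1731 → s = 14.8269

14.8269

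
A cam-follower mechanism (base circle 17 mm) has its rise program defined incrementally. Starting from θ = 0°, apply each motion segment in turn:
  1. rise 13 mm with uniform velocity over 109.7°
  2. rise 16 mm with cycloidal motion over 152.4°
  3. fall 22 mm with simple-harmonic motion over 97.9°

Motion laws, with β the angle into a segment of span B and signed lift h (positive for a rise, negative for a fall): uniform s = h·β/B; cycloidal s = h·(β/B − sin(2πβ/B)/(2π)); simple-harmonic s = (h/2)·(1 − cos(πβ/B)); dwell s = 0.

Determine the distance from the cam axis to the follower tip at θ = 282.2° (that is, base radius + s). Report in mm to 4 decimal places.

seg 1 [0°–109.7°] uniform, h=13: full span → s += 13 → s = 13.0000
seg 2 [109.7°–262.1°] cycloidal, h=16: full span → s += 16 → s = 29.0000
seg 3 [262.1°–360°] simple-harmonic, h=-22: θ=282.2° here. β=20.1, B=97.9. -22/2·(1 − cos(π·0.2053)) = -2.2099 → s = 26.7901
radial distance = base radius + s = 17 + 26.7901 = 43.7901

43.7901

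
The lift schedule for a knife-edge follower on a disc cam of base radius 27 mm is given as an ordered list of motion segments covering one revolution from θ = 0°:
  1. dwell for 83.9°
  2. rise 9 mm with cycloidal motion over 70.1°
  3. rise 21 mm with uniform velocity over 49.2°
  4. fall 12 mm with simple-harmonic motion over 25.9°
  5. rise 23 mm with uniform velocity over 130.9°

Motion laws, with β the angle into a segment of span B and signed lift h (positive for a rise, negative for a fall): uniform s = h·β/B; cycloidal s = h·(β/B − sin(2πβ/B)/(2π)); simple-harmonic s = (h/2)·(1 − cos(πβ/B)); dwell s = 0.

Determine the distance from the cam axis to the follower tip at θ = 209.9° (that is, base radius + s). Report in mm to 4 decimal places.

seg 1 [0°–83.9°] dwell: s stays 0.0000
seg 2 [83.9°–154°] cycloidal, h=9: full span → s += 9 → s = 9.0000
seg 3 [154°–203.2°] uniform, h=21: full span → s += 21 → s = 30.0000
seg 4 [203.2°–229.1°] simple-harmonic, h=-12: θ=209.9° here. β=6.7, B=25.9. -12/2·(1 − cos(π·0.2587)) = -1.8747 → s = 28.1253
radial distance = base radius + s = 27 + 28.1253 = 55.1253

55.1253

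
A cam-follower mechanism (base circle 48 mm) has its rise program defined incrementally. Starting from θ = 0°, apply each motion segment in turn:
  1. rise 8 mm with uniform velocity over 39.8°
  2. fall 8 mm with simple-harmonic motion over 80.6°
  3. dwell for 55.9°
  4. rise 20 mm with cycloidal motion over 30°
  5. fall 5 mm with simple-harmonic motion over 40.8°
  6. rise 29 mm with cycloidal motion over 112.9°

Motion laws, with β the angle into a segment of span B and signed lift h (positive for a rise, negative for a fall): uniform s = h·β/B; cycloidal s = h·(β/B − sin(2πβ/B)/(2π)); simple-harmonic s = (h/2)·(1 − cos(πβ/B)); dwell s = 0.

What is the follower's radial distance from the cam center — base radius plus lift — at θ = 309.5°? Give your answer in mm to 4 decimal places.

seg 1 [0°–39.8°] uniform, h=8: full span → s += 8 → s = 8.0000
seg 2 [39.8°–120.4°] simple-harmonic, h=-8: full span → s += -8 → s = 0.0000
seg 3 [120.4°–176.3°] dwell: s stays 0.0000
seg 4 [176.3°–206.3°] cycloidal, h=20: full span → s += 20 → s = 20.0000
seg 5 [206.3°–247.1°] simple-harmonic, h=-5: full span → s += -5 → s = 15.0000
seg 6 [247.1°–360°] cycloidal, h=29: θ=309.5° here. β=62.4, B=112.9. 29·(0.5527 − sin(2π·0.5527)/(2π)) = 17.5289 → s = 32.5289
radial distance = base radius + s = 48 + 32.5289 = 80.5289

80.5289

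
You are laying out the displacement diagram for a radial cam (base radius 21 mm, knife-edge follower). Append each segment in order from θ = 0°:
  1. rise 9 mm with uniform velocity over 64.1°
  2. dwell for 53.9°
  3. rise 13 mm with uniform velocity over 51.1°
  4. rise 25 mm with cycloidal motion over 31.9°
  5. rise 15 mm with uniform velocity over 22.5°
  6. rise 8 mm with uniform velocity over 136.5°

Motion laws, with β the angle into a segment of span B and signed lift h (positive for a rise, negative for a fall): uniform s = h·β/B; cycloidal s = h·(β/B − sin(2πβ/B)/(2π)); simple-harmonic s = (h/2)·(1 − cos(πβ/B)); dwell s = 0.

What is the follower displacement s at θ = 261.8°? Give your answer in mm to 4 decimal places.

seg 1 [0°–64.1°] uniform, h=9: full span → s += 9 → s = 9.0000
seg 2 [64.1°–118°] dwell: s stays 9.0000
seg 3 [118°–169.1°] uniform, h=13: full span → s += 13 → s = 22.0000
seg 4 [169.1°–201°] cycloidal, h=25: full span → s += 25 → s = 47.0000
seg 5 [201°–223.5°] uniform, h=15: full span → s += 15 → s = 62.0000
seg 6 [223.5°–360°] uniform, h=8: θ=261.8° here. β=38.3, B=136.5. 8·38.3/136.5 = 2.2447 → s = 64.2447

64.2447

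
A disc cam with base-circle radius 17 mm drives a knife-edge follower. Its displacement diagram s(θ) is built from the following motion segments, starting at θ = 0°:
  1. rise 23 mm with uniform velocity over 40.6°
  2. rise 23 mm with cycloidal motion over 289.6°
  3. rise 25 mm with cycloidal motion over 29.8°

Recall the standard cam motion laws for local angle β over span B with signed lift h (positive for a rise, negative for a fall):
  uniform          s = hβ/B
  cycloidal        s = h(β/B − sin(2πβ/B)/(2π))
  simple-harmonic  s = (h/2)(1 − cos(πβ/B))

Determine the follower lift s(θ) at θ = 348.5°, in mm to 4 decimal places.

seg 1 [0°–40.6°] uniform, h=23: full span → s += 23 → s = 23.0000
seg 2 [40.6°–330.2°] cycloidal, h=23: full span → s += 23 → s = 46.0000
seg 3 [330.2°–360°] cycloidal, h=25: θ=348.5° here. β=18.3, B=29.8. 25·(0.6141 − sin(2π·0.6141)/(2π)) = 17.9666 → s = 63.9666

63.9666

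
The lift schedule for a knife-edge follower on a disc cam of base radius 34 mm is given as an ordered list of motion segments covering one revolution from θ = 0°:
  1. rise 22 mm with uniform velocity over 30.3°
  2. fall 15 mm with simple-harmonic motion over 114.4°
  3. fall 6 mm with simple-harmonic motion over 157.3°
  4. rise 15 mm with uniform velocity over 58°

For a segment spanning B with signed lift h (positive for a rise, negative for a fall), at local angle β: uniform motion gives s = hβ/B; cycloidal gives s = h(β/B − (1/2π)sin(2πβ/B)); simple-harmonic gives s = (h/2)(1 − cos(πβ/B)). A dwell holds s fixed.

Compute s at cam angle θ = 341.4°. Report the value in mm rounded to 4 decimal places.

seg 1 [0°–30.3°] uniform, h=22: full span → s += 22 → s = 22.0000
seg 2 [30.3°–144.7°] simple-harmonic, h=-15: full span → s += -15 → s = 7.0000
seg 3 [144.7°–302°] simple-harmonic, h=-6: full span → s += -6 → s = 1.0000
seg 4 [302°–360°] uniform, h=15: θ=341.4° here. β=39.4, B=58. 15·39.4/58 = 10.1897 → s = 11.1897

11.1897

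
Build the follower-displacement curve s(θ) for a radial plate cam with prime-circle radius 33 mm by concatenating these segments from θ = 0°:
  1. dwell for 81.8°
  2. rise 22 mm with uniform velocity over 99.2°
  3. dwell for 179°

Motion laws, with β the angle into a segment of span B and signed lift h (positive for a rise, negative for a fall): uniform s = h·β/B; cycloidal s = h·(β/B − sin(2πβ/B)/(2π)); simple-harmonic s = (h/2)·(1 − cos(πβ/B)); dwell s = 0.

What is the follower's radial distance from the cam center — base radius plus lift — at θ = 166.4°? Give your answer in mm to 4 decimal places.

seg 1 [0°–81.8°] dwell: s stays 0.0000
seg 2 [81.8°–181°] uniform, h=22: θ=166.4° here. β=84.6, B=99.2. 22·84.6/99.2 = 18.7621 → s = 18.7621
radial distance = base radius + s = 33 + 18.7621 = 51.7621

51.7621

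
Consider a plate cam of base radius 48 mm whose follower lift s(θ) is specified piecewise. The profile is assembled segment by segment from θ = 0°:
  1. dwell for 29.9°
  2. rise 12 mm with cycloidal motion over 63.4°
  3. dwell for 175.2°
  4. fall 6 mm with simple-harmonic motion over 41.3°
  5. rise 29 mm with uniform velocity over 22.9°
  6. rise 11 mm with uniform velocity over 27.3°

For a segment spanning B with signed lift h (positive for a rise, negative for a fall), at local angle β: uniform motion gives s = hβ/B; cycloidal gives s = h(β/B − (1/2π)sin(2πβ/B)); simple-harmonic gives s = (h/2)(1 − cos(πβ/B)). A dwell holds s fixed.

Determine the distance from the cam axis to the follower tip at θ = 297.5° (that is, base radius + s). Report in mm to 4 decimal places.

seg 1 [0°–29.9°] dwell: s stays 0.0000
seg 2 [29.9°–93.3°] cycloidal, h=12: full span → s += 12 → s = 12.0000
seg 3 [93.3°–268.5°] dwell: s stays 12.0000
seg 4 [268.5°–309.8°] simple-harmonic, h=-6: θ=297.5° here. β=29, B=41.3. -6/2·(1 − cos(π·0.7022)) = -4.7799 → s = 7.2201
radial distance = base radius + s = 48 + 7.2201 = 55.2201

55.2201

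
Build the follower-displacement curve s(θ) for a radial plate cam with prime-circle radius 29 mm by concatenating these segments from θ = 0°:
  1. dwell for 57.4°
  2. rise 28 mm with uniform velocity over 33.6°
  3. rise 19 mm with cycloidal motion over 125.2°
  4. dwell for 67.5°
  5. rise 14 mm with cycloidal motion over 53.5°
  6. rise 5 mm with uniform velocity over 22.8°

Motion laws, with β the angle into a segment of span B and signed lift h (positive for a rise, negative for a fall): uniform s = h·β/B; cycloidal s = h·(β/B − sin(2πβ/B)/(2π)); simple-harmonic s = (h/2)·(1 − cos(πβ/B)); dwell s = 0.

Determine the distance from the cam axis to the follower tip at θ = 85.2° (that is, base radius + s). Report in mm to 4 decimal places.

seg 1 [0°–57.4°] dwell: s stays 0.0000
seg 2 [57.4°–91°] uniform, h=28: θ=85.2° here. β=27.8, B=33.6. 28·27.8/33.6 = 23.1667 → s = 23.1667
radial distance = base radius + s = 29 + 23.1667 = 52.1667

52.1667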